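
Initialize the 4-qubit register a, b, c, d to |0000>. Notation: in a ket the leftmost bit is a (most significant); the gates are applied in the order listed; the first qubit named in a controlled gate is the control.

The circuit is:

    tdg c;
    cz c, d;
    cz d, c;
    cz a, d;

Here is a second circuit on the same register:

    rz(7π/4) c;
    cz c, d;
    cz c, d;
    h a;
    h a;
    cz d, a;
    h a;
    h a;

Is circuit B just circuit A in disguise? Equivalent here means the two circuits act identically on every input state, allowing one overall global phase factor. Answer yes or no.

Yes: on every input state the two circuits agree up to one overall phase factor.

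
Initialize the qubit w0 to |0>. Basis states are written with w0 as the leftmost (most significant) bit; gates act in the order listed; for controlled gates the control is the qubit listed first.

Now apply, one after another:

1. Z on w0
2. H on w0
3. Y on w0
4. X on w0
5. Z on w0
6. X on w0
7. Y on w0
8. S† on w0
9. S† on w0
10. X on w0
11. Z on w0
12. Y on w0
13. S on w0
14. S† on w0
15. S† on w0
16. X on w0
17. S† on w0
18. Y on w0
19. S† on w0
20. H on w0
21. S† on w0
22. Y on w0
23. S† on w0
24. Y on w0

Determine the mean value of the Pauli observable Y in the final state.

The expectation value of Y is -1.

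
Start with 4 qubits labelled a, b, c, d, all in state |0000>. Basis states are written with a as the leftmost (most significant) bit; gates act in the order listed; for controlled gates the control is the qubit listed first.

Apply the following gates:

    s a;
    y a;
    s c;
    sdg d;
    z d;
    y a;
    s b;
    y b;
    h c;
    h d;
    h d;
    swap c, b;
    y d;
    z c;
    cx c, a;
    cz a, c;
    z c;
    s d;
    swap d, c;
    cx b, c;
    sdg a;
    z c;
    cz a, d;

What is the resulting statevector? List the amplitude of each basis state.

The resulting statevector has amplitude sqrt(2)/2 on |1011>, -sqrt(2)/2 on |1101>, and 0 on every other basis state.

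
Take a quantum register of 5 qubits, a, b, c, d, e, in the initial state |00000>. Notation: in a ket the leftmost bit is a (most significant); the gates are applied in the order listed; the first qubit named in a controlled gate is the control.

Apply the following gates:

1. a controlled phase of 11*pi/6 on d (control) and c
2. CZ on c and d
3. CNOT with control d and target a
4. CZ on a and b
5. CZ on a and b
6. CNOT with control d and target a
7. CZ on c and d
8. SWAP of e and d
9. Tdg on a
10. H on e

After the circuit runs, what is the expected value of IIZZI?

The expectation value of IIZZI is 1. Key observation: steps 2-7 multiply out to the identity, so the circuit reduces to the remaining gates.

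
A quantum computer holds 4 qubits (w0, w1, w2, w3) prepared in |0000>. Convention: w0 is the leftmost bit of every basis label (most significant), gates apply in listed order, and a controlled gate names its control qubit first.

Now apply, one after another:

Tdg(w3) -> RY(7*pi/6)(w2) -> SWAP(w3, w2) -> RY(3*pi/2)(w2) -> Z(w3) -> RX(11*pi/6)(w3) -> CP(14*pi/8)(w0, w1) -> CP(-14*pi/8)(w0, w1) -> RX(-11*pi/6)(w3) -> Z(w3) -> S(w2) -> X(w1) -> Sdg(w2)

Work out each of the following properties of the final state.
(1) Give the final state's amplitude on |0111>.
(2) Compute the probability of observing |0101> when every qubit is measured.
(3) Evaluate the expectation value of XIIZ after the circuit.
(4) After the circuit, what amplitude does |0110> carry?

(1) The final state's coefficient on |0111> equals 1/4 + sqrt(3)/4. Key observation: gates 5-10 undo each other exactly, leaving only the rest of the circuit to track.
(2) Outcome |0101> occurs with probability sqrt(3)/8 + 1/4.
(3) In the final state, XIIZ has expectation 0.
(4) The final state's coefficient on |0110> equals 1/4 - sqrt(3)/4.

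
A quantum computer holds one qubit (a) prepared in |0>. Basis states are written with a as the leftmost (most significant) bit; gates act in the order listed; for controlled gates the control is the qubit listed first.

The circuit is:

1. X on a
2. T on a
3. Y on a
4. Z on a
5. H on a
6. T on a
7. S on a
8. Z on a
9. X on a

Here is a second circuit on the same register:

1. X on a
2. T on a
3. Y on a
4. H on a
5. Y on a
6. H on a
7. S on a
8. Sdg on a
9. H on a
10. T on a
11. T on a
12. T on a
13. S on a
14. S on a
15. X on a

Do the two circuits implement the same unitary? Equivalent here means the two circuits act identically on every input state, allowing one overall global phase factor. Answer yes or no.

No, they are not equivalent — no single phase factor reconciles the two unitaries.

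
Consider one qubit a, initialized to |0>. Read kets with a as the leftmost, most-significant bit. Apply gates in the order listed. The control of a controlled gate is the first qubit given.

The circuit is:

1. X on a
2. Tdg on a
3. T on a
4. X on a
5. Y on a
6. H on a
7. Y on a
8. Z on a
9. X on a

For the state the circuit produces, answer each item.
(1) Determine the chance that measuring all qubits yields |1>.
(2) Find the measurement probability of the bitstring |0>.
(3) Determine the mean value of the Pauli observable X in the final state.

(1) Outcome |1> occurs with probability 1/2.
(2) A full measurement returns |0> with probability 1/2.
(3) In the final state, X has expectation -1.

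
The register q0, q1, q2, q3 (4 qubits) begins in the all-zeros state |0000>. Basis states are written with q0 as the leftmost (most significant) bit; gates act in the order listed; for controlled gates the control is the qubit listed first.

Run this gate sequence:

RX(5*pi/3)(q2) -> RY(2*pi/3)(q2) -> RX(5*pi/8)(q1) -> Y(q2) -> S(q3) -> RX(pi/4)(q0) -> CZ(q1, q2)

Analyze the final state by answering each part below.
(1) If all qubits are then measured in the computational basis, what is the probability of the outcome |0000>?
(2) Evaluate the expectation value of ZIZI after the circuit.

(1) The probability of measuring |0000> is 5*(2 - sqrt(2 - sqrt(2)))*(sqrt(2) + 2)/128.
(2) The expectation value of ZIZI is sqrt(2)/8.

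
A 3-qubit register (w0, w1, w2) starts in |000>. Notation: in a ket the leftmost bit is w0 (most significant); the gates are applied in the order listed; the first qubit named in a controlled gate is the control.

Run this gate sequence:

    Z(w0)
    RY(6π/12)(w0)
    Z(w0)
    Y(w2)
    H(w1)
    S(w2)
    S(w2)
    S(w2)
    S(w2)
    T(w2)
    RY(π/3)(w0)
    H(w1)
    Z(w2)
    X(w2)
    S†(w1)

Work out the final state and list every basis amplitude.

The final amplitudes are (-sqrt(6) - sqrt(2))*exp(3*I*pi/4)/4 on |000>, (-sqrt(2) + sqrt(6))*exp(3*I*pi/4)/4 on |100>, and 0 on every other basis state.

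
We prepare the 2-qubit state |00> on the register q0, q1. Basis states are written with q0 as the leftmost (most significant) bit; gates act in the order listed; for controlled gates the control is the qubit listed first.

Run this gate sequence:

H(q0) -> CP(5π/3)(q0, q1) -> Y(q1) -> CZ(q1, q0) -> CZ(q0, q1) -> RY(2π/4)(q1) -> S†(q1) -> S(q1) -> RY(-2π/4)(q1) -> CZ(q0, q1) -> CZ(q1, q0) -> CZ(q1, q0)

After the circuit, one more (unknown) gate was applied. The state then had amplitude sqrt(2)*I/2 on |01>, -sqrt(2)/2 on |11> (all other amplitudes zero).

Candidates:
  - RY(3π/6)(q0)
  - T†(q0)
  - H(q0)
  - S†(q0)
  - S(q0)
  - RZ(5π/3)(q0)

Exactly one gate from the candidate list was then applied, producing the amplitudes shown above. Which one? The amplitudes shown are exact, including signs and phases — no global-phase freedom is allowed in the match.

The unique candidate consistent with the amplitudes is S†(q0). Key observation: steps 4-11 multiply out to the identity, so the circuit reduces to the remaining gates.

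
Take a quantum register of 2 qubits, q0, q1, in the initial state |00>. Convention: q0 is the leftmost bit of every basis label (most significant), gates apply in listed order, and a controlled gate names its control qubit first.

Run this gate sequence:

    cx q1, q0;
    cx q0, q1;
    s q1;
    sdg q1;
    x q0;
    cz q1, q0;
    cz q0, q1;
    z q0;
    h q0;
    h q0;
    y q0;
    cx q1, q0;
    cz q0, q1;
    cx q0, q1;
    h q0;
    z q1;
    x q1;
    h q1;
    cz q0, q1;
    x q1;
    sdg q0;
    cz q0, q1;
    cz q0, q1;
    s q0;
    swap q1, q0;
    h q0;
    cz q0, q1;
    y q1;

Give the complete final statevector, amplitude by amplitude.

The final amplitudes are sqrt(2)/2 on |00>, 0 on |01>, 0 on |10>, sqrt(2)/2 on |11>. Key observation: gates 3-4 undo each other exactly, leaving only the rest of the circuit to track.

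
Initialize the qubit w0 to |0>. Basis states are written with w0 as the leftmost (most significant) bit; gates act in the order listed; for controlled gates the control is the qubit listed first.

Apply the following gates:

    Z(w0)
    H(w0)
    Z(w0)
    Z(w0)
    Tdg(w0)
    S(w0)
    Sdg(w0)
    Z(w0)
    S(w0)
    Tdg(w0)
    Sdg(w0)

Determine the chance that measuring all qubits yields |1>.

A full measurement returns |1> with probability 1/2.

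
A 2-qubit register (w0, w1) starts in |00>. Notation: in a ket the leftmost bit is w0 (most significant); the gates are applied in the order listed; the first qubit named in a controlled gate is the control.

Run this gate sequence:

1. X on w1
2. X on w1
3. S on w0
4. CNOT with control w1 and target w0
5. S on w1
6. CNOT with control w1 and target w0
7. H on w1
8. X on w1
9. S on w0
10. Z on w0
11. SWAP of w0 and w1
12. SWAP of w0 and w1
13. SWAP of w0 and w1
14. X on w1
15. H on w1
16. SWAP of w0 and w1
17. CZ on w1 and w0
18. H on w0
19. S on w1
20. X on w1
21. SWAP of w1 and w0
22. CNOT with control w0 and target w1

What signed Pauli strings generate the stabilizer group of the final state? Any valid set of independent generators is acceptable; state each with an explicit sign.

One valid set of independent stabilizer generators is -YI, +IZ (any independent generating set of the same group is equally correct).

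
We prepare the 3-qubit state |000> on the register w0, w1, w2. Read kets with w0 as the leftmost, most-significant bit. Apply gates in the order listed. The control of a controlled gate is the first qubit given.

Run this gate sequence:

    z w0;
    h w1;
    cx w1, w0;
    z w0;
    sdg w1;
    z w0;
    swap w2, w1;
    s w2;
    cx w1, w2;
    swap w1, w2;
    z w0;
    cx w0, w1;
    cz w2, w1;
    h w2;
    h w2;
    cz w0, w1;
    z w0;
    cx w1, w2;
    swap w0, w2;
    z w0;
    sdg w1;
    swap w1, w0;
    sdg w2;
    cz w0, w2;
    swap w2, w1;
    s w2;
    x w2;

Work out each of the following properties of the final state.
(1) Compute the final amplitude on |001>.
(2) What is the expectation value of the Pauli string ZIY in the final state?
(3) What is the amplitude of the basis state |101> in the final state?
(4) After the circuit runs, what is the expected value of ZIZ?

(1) The amplitude on |001> is sqrt(2)/2. Key observation: steps 14-15 multiply out to the identity, so the circuit reduces to the remaining gates.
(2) The observable ZIY averages to 0.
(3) |101> carries amplitude 0 in the final state.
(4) The expectation value of ZIZ is -1.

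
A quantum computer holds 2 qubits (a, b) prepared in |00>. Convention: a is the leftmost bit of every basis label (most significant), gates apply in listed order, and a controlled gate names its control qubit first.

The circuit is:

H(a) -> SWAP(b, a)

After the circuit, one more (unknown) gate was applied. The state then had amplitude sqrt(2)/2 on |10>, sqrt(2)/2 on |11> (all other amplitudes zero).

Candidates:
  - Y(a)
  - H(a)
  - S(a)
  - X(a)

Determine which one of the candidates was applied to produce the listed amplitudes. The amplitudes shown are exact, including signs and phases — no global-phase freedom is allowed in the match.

The unique candidate consistent with the amplitudes is X(a).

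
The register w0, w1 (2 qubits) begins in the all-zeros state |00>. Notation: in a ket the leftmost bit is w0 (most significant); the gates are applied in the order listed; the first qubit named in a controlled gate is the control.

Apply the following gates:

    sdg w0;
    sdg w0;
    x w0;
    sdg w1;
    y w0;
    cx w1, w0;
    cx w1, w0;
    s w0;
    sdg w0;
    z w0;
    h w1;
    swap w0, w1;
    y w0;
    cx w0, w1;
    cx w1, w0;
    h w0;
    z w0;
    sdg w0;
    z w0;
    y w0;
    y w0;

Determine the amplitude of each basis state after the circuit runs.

After the circuit, the state carries amplitude -1/2 on |00>, 1/2 on |01>, I/2 on |10>, -I/2 on |11>.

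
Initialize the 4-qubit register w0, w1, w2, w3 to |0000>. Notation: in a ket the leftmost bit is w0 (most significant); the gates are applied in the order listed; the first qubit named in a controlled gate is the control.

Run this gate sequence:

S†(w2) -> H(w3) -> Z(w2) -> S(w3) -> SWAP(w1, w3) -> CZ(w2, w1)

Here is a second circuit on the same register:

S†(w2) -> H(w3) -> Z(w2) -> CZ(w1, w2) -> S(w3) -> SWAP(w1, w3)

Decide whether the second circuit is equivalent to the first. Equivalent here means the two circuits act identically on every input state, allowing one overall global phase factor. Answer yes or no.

No, they are not equivalent — no single phase factor reconciles the two unitaries.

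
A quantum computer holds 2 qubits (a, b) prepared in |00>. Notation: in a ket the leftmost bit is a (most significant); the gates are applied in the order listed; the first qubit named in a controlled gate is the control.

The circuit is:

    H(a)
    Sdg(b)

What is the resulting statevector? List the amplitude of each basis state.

The resulting statevector has amplitude sqrt(2)/2 on |00>, 0 on |01>, sqrt(2)/2 on |10>, 0 on |11>.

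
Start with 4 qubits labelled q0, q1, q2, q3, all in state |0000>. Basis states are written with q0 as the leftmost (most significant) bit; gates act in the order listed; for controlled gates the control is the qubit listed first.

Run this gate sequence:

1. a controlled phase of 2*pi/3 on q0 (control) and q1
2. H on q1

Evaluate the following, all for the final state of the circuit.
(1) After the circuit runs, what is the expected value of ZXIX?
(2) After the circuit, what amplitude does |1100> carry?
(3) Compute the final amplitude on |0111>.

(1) The observable ZXIX averages to 0.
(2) The final state's coefficient on |1100> equals 0.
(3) The final state's coefficient on |0111> equals 0.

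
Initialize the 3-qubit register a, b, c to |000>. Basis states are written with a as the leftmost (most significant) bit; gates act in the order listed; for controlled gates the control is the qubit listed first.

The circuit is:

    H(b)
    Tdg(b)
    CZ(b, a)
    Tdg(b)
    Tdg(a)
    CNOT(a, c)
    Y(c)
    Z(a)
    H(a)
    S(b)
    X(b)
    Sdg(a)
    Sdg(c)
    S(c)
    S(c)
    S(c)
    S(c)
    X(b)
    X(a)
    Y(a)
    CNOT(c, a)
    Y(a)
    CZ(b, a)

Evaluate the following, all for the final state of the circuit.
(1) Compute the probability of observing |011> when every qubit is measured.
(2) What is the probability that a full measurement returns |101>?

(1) Outcome |011> occurs with probability 1/4. Key observation: the block from step 14 through step 17 cancels to the identity and can be dropped.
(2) The probability of measuring |101> is 1/4.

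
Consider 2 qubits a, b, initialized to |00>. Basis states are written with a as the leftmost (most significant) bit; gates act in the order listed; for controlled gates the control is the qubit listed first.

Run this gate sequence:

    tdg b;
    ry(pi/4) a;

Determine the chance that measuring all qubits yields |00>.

A full measurement returns |00> with probability sqrt(2)/4 + 1/2.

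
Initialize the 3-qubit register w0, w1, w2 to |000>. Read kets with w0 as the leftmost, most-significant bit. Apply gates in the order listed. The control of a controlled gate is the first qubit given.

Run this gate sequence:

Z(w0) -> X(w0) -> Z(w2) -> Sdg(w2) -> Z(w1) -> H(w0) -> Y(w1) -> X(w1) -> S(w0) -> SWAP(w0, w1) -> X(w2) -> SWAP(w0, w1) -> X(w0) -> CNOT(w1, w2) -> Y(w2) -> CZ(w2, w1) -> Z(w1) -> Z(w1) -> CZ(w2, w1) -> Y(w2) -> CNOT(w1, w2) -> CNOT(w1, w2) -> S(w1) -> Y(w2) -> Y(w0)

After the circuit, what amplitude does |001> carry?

|001> carries amplitude 0 in the final state.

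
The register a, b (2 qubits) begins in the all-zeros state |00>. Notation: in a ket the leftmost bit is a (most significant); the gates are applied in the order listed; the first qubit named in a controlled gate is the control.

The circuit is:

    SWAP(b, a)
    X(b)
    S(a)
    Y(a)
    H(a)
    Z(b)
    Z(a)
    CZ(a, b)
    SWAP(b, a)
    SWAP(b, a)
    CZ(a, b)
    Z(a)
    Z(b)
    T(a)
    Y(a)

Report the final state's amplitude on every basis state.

After the circuit, the state carries amplitude 0 on |00>, -sqrt(2)*exp(I*pi/4)/2 on |01>, 0 on |10>, -sqrt(2)/2 on |11>. Key observation: steps 6-13 multiply out to the identity, so the circuit reduces to the remaining gates.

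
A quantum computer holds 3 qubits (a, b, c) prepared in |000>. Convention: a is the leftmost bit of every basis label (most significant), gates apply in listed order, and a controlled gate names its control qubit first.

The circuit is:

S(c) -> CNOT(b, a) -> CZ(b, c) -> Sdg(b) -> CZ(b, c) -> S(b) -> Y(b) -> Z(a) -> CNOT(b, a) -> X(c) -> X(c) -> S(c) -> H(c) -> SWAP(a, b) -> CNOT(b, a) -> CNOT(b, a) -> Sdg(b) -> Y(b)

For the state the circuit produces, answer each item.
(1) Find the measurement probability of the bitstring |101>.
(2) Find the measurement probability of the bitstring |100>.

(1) The probability of measuring |101> is 1/2. Key observation: steps 10-11 multiply out to the identity, so the circuit reduces to the remaining gates.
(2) Outcome |100> occurs with probability 1/2.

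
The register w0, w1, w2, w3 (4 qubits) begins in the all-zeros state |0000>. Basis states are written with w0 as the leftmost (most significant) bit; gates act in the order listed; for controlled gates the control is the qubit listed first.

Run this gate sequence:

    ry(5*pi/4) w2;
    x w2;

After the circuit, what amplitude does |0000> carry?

|0000> carries amplitude sqrt(sqrt(2) + 2)/2 in the final state.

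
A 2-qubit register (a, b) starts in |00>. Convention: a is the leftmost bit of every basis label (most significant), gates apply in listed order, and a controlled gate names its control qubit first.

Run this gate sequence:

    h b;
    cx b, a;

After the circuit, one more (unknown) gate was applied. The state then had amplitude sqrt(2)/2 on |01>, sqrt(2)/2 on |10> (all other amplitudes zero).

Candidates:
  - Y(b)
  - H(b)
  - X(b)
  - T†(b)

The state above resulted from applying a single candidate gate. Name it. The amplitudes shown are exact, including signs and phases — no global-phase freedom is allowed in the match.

The unique candidate consistent with the amplitudes is X(b).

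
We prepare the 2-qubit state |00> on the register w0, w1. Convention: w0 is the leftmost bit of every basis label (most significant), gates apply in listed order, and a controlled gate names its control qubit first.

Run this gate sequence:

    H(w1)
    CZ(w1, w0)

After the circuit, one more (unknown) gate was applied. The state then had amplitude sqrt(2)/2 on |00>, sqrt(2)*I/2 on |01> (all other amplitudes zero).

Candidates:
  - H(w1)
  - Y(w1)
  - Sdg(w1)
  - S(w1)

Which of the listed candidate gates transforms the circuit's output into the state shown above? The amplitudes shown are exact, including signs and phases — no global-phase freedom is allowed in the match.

The applied gate was S(w1).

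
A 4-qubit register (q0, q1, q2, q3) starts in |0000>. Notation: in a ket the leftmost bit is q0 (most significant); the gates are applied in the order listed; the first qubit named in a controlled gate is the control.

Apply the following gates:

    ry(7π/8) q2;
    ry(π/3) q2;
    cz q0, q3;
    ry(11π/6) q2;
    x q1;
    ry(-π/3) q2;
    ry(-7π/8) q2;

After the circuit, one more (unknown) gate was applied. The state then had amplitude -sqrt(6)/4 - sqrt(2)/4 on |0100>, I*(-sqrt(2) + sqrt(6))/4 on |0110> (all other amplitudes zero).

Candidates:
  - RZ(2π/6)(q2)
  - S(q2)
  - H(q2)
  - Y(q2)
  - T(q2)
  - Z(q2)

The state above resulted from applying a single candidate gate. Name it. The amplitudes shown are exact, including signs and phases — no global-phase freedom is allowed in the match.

The applied gate was S(q2).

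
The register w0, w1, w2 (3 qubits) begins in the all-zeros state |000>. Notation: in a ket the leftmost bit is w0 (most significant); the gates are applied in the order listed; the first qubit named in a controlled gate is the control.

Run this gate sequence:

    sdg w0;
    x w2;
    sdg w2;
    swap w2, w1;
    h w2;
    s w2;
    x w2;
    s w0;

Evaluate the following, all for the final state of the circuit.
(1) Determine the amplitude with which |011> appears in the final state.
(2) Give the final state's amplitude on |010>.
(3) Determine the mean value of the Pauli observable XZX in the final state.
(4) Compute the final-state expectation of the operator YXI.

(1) The final state's coefficient on |011> equals -sqrt(2)*I/2.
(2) The amplitude on |010> is sqrt(2)/2.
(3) In the final state, XZX has expectation 0.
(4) In the final state, YXI has expectation 0.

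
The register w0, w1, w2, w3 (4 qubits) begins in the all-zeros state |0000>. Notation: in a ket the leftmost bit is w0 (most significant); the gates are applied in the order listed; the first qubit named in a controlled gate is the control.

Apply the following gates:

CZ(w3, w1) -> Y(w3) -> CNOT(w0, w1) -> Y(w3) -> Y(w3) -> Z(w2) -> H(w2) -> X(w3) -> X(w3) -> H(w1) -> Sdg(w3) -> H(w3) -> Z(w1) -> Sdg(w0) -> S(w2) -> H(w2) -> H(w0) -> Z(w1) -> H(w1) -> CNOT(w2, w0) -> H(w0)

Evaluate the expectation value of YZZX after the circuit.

In the final state, YZZX has expectation 0.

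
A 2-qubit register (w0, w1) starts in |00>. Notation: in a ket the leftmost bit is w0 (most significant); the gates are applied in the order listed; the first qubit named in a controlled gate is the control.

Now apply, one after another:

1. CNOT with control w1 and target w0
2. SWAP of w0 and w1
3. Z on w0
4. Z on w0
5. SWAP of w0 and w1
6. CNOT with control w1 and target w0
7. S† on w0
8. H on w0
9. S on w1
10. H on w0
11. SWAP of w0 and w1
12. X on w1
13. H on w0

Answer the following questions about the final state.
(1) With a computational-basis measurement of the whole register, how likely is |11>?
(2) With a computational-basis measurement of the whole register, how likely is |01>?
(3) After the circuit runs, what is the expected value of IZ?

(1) A full measurement returns |11> with probability 1/2. Key observation: gates 1-6 undo each other exactly, leaving only the rest of the circuit to track.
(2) The probability of measuring |01> is 1/2.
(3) In the final state, IZ has expectation -1.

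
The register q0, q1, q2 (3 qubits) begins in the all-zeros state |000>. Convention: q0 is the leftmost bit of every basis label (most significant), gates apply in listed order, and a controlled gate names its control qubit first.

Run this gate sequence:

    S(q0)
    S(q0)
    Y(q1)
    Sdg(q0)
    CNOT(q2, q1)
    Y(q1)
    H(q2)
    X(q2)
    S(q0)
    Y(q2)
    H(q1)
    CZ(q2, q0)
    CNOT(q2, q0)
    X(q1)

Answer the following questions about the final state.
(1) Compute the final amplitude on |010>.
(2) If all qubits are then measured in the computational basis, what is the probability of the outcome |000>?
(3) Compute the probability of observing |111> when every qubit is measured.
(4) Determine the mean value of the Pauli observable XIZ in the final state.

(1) The amplitude on |010> is -I/2.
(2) The probability of measuring |000> is 1/4.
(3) Outcome |111> occurs with probability 1/4.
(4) In the final state, XIZ has expectation 0.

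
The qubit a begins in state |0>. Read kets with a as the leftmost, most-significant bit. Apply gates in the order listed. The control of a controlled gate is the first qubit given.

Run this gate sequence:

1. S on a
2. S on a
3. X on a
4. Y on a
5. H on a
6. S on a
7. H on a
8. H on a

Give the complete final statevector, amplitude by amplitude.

The final amplitudes are -sqrt(2)*I/2 on |0>, sqrt(2)/2 on |1>.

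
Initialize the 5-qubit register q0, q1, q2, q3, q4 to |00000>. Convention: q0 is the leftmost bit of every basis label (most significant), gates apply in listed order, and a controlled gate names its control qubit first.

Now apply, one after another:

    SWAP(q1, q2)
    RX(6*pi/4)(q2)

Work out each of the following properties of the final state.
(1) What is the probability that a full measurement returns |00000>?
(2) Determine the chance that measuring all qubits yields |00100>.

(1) A full measurement returns |00000> with probability 1/2.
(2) Outcome |00100> occurs with probability 1/2.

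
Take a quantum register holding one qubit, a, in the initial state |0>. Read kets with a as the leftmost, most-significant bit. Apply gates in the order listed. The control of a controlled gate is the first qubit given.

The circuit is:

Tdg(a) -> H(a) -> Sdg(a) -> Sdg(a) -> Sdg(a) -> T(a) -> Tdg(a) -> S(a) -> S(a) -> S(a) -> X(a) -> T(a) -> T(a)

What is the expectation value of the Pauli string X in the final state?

The expectation value of X is 0. Key observation: the block from step 3 through step 10 cancels to the identity and can be dropped.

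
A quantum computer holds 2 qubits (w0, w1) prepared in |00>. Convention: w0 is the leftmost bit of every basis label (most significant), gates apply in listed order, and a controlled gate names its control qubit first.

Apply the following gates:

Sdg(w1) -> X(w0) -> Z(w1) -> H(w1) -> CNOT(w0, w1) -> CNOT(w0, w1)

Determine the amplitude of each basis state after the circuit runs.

The final amplitudes are 0 on |00>, 0 on |01>, sqrt(2)/2 on |10>, sqrt(2)/2 on |11>. Key observation: the block from step 5 through step 6 cancels to the identity and can be dropped.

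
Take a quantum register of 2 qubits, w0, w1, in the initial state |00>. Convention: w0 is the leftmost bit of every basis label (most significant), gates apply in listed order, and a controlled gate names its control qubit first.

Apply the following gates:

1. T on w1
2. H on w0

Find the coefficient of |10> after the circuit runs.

The amplitude on |10> is sqrt(2)/2.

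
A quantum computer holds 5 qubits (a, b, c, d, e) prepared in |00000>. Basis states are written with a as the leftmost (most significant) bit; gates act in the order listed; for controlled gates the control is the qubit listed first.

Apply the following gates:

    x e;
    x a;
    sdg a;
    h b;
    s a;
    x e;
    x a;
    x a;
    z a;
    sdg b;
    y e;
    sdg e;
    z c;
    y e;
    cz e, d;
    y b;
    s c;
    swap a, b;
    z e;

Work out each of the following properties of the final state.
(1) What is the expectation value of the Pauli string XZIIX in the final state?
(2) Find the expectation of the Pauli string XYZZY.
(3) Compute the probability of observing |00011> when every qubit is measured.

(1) The expectation value of XZIIX is 0.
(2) The expectation value of XYZZY is 0.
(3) Outcome |00011> occurs with probability 0.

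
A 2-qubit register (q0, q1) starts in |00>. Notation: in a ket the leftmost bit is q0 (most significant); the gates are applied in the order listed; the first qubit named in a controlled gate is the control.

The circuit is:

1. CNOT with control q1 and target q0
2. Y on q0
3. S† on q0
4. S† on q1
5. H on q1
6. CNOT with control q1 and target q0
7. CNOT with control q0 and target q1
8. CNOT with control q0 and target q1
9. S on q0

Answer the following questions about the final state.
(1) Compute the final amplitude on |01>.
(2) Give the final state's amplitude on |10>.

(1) The amplitude on |01> is sqrt(2)/2.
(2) The final state's coefficient on |10> equals sqrt(2)*I/2.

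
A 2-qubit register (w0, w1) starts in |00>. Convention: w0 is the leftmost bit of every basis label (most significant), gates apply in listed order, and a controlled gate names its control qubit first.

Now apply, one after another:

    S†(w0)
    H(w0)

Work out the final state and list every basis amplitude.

The resulting statevector has amplitude sqrt(2)/2 on |00>, 0 on |01>, sqrt(2)/2 on |10>, 0 on |11>.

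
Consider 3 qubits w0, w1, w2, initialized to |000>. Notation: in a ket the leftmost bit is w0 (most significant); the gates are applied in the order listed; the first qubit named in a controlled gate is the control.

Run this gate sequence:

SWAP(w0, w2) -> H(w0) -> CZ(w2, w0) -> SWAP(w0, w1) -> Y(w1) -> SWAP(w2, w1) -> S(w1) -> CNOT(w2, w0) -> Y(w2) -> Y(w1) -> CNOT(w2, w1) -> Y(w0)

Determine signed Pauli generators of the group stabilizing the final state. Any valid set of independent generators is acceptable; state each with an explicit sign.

One valid set of independent stabilizer generators is -XXX, +ZIZ, -IZZ (any independent generating set of the same group is equally correct).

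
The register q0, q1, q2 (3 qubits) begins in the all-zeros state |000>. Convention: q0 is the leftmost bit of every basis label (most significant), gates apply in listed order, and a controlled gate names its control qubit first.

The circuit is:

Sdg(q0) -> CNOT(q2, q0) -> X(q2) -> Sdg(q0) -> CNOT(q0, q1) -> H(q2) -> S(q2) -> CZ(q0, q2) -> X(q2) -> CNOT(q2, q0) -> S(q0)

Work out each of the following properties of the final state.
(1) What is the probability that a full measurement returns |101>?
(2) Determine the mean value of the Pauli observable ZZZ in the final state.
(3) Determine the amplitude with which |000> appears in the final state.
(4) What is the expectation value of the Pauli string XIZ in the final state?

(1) The probability of measuring |101> is 1/2.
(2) In the final state, ZZZ has expectation 1.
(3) |000> carries amplitude -sqrt(2)*I/2 in the final state.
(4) In the final state, XIZ has expectation 0.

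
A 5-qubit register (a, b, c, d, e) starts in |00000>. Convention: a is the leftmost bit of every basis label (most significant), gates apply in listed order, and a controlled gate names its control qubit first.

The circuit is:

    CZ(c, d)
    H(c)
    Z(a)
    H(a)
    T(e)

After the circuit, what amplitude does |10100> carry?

The amplitude on |10100> is 1/2.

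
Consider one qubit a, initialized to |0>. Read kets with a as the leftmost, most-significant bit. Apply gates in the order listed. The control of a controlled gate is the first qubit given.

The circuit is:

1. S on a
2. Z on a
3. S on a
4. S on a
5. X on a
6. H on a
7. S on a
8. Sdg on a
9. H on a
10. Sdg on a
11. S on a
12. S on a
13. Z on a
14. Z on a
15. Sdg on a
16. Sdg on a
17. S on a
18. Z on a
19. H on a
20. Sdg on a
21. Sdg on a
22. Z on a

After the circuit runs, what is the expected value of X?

In the final state, X has expectation -1.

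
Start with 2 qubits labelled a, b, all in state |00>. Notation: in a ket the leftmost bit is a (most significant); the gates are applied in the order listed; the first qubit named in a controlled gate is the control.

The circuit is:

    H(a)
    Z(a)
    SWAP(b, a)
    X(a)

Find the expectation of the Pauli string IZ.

In the final state, IZ has expectation 0.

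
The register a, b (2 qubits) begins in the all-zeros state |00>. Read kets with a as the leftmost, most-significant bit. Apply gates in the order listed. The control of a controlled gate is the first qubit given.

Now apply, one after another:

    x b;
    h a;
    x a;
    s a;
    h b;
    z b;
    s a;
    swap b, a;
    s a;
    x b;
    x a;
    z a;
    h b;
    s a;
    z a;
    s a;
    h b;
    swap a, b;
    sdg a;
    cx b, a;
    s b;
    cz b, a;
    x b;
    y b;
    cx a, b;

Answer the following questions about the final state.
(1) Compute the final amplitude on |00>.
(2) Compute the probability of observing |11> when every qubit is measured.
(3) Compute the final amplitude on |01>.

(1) |00> carries amplitude -1/2 in the final state.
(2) The probability of measuring |11> is 1/4.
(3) The final state's coefficient on |01> equals -I/2.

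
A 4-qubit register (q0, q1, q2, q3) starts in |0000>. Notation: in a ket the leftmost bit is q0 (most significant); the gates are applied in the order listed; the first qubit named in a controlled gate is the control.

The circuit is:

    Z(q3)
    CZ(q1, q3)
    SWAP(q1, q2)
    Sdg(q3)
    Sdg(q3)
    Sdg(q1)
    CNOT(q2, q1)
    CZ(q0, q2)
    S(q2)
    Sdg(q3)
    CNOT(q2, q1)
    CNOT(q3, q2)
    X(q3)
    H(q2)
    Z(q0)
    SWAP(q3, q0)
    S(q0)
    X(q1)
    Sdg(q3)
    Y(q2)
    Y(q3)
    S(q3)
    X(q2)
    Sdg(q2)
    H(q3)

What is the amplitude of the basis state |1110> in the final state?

The final state's coefficient on |1110> equals I/2.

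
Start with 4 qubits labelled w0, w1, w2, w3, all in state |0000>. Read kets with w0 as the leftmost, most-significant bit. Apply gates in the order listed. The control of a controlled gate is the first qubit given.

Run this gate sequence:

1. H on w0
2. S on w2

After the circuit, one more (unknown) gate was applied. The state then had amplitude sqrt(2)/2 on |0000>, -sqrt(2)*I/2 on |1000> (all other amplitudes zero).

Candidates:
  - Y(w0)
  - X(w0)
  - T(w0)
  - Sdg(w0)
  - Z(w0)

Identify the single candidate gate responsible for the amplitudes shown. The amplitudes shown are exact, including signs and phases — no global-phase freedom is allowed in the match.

The unique candidate consistent with the amplitudes is Sdg(w0).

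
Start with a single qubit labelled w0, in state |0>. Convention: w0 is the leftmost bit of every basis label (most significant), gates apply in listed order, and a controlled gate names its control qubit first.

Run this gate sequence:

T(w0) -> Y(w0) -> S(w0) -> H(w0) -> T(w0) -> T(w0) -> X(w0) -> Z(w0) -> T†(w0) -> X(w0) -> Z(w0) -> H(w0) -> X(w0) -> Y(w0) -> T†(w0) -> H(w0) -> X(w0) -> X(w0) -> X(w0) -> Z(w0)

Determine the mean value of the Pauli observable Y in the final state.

The observable Y averages to 1/2.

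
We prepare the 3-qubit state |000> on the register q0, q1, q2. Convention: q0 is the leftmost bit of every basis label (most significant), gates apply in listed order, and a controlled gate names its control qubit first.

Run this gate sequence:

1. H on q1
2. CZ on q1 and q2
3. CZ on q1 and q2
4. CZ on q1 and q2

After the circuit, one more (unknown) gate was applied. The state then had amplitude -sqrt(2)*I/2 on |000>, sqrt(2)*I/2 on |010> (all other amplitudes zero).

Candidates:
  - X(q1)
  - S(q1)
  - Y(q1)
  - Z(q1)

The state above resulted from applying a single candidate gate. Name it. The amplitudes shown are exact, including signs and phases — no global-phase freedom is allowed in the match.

It was Y(q1) that produced the state shown. Key observation: the block from step 2 through step 3 cancels to the identity and can be dropped.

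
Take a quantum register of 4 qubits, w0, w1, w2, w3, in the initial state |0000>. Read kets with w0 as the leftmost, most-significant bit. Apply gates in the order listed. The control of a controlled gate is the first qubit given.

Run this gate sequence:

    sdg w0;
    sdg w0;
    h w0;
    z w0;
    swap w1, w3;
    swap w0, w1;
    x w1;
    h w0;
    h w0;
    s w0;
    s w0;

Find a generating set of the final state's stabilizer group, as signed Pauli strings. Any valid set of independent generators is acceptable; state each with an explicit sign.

The stabilizer group can be generated by -IXII, +ZIII, +IIZI, +IIIZ, among other valid generating sets.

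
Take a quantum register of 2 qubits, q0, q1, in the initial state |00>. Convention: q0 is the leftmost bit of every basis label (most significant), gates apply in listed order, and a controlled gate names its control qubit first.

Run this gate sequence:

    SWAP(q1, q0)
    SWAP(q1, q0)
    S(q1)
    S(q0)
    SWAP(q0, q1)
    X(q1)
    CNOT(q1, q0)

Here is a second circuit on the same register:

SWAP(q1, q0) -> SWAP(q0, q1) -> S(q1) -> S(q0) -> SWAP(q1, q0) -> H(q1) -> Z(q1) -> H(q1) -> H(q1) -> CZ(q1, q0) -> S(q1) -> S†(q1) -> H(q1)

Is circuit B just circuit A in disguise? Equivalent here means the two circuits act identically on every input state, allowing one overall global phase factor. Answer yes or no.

No, they are not equivalent — no single phase factor reconciles the two unitaries.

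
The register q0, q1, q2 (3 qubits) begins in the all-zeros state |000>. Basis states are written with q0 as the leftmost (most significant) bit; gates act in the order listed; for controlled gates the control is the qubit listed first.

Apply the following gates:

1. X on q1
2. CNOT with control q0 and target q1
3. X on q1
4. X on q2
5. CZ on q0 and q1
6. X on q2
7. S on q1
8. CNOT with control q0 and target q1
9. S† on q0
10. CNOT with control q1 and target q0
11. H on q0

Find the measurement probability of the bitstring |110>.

Outcome |110> occurs with probability 0.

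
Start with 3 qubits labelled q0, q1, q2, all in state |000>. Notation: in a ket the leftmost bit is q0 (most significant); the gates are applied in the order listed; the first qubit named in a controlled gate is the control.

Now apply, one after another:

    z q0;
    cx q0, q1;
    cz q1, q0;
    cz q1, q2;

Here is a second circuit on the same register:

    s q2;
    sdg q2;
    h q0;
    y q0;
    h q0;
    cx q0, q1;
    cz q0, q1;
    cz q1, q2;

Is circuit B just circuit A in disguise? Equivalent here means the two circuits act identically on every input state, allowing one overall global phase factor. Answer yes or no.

No — the two circuits implement different unitaries, even allowing a global phase.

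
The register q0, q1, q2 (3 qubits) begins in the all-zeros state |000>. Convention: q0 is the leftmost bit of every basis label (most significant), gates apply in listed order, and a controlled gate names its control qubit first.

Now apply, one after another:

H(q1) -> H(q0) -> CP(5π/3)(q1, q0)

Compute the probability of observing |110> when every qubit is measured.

A full measurement returns |110> with probability 1/4.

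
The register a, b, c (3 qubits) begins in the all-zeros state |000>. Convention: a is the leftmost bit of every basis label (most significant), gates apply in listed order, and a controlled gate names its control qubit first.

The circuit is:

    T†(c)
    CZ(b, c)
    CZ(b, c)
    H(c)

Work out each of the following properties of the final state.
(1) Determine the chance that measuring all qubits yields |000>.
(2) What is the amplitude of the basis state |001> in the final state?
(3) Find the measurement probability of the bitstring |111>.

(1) The probability of measuring |000> is 1/2. Key observation: gates 2-3 undo each other exactly, leaving only the rest of the circuit to track.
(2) |001> carries amplitude sqrt(2)/2 in the final state.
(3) Outcome |111> occurs with probability 0.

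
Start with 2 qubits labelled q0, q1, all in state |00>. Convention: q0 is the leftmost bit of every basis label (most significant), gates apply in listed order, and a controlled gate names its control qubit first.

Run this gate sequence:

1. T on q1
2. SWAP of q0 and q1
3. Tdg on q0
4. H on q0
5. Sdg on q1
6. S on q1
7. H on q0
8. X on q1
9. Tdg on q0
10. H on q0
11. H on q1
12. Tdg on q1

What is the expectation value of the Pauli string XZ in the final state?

The observable XZ averages to 0.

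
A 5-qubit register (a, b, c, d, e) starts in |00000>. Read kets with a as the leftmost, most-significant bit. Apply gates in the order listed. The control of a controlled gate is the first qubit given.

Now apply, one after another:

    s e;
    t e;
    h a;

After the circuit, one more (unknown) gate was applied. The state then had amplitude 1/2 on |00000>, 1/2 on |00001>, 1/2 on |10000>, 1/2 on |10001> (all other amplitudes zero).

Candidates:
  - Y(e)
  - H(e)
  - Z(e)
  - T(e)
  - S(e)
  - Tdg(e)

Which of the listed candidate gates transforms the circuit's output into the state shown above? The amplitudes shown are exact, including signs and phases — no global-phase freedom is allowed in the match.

The applied gate was H(e).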